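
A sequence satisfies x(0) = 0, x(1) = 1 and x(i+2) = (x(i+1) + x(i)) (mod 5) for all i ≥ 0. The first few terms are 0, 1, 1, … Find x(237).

x(0) = 0; x(1) = 1; x(2) = 1; x(3) = 2; x(4) = 3; x(5) = 0; x(6) = 3; x(7) = 3; x(8) = 1; x(9) = 4; x(10) = 0; x(11) = 4; x(12) = 4; x(13) = 3; x(14) = 2; x(15) = 0; x(16) = 2; x(17) = 2; x(18) = 4; x(19) = 1; x(20) = 0; x(21) = 1.
Since (x(20), x(21)) = (x(0), x(1)) = (0, 1) (two consecutive terms determine the rest), the sequence is periodic with period 20.
So x(237) = x(0 + ((237-0) mod 20)) = x(17) = 2.

2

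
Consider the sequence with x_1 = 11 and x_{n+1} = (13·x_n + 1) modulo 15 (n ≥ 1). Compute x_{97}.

11

We have x_1 = 11,  x_2 = 9,  x_3 = 13,  x_4 = 5,  x_5 = 6,  x_6 = 4,  x_7 = 8,  x_8 = 0,  x_9 = 1,  x_{10} = 14,  x_{11} = 3,  x_{12} = 10,  x_{13} = 11.
Since x_{13} = x_1 = 11, the sequence is periodic with period 12.
So x_{97} = x_{1 + ((97-1) mod 12)} = x_1 = 11.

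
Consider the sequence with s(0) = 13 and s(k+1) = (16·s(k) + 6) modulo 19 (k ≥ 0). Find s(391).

2

Listing terms: s(0) = 13,  s(1) = 5,  s(2) = 10,  s(3) = 14,  s(4) = 2,  s(5) = 0,  s(6) = 6,  s(7) = 7,  s(8) = 4,  s(9) = 13.
The sequence repeats with period 9.
(391 - 0) mod 9 = 4, so s(391) = s(4) = 2.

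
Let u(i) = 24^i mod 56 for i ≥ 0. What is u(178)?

Computing terms: u(0) = 1,  u(1) = 24,  u(2) = 16,  u(3) = 48,  u(4) = 32,  u(5) = 40,  u(6) = 8,  u(7) = 24.
Since u(7) = u(1) = 24, the sequence is eventually periodic: after a pre-period of length 1 it cycles with period 6.
For i ≥ 1, u(i) depends only on (i - 1) mod 6. (178 - 1) mod 6 = 3, so u(178) = u(4) = 32.

32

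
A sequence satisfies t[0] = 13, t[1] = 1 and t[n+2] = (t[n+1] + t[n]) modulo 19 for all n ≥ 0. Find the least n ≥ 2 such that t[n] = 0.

8

We have t[0] = 13; t[1] = 1; t[2] = 14; t[3] = 15; t[4] = 10; t[5] = 6; t[6] = 16; t[7] = 3; t[8] = 0; t[9] = 3; t[10] = 3; t[11] = 6; t[12] = 9; t[13] = 15; t[14] = 5; t[15] = 1; t[16] = 6; t[17] = 7; t[18] = 13; t[19] = 1.
Since (t[18], t[19]) = (t[0], t[1]) = (13, 1) (two consecutive terms determine the rest), the sequence is periodic with period 18.
The value 0 first appears (with n ≥ 2) at t[8].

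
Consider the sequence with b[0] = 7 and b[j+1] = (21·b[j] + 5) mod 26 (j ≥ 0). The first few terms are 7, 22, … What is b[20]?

7

We have b[0] = 7, b[1] = 22, b[2] = 25, b[3] = 10, b[4] = 7.
The sequence repeats with period 4.
(20 - 0) mod 4 = 0, so b[20] = b[0] = 7.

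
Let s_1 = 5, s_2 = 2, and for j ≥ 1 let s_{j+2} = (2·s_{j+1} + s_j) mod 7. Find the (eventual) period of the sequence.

Listing terms: s_1 = 5,  s_2 = 2,  s_3 = 2,  s_4 = 6,  s_5 = 0,  s_6 = 6,  s_7 = 5,  s_8 = 2.
Since (s_7, s_8) = (s_1, s_2) = (5, 2) (two consecutive terms determine the rest), the sequence is periodic with period 6.

6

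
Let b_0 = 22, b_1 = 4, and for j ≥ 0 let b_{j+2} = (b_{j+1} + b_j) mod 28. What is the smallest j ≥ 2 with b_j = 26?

Computing terms: b_0 = 22,  b_1 = 4,  b_2 = 26,  b_3 = 2,  b_4 = 0,  b_5 = 2,  b_6 = 2,  b_7 = 4,  b_8 = 6,  b_9 = 10,  b_{10} = 16,  b_{11} = 26,  b_{12} = 14,  b_{13} = 12,  b_{14} = 26,  b_{15} = 10,  b_{16} = 8,  b_{17} = 18,  b_{18} = 26,  b_{19} = 16,  b_{20} = 14,  b_{21} = 2,  b_{22} = 16,  b_{23} = 18,  b_{24} = 6,  b_{25} = 24,  b_{26} = 2,  b_{27} = 26,  b_{28} = 0,  b_{29} = 26,  b_{30} = 26,  b_{31} = 24,  b_{32} = 22,  b_{33} = 18,  b_{34} = 12,  b_{35} = 2,  b_{36} = 14,  b_{37} = 16,  b_{38} = 2,  b_{39} = 18,  b_{40} = 20,  b_{41} = 10,  b_{42} = 2,  b_{43} = 12,  b_{44} = 14,  b_{45} = 26,  b_{46} = 12,  b_{47} = 10,  b_{48} = 22,  b_{49} = 4.
The sequence repeats with period 48.
The value 26 first appears (with j ≥ 2) at b_2.

2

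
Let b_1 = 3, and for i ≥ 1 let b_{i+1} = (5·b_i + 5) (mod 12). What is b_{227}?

We have b_1 = 3, b_2 = 8, b_3 = 9, b_4 = 2, b_5 = 3.
Since b_5 = b_1 = 3, the sequence is periodic with period 4.
(227 - 1) mod 4 = 2, so b_{227} = b_3 = 9.

9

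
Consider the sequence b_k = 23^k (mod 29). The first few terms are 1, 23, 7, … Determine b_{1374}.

Computing terms: b_0 = 1; b_1 = 23; b_2 = 7; b_3 = 16; b_4 = 20; b_5 = 25; b_6 = 24; b_7 = 1.
Since b_7 = b_0 = 1, the sequence is periodic with period 7.
So b_{1374} = b_{0 + ((1374-0) mod 7)} = b_2 = 7.

7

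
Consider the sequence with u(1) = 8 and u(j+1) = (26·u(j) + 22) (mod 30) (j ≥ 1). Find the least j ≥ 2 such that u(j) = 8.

6

We have u(1) = 8, u(2) = 20, u(3) = 2, u(4) = 14, u(5) = 26, u(6) = 8.
The sequence repeats with period 5.
The value 8 next appears (with j ≥ 2) at u(6).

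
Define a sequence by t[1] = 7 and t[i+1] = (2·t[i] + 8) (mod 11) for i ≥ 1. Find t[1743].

We have t[1] = 7; t[2] = 0; t[3] = 8; t[4] = 2; t[5] = 1; t[6] = 10; t[7] = 6; t[8] = 9; t[9] = 4; t[10] = 5; t[11] = 7.
The sequence repeats with period 10.
So t[1743] = t[1 + ((1743-1) mod 10)] = t[3] = 8.

8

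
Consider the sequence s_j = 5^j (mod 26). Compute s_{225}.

s_0 = 1, s_1 = 5, s_2 = 25, s_3 = 21, s_4 = 1.
The sequence repeats with period 4.
(225 - 0) mod 4 = 1, so s_{225} = s_1 = 5.

5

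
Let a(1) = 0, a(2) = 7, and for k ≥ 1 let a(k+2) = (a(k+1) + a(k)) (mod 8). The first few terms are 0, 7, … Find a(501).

3

We have a(1) = 0,  a(2) = 7,  a(3) = 7,  a(4) = 6,  a(5) = 5,  a(6) = 3,  a(7) = 0,  a(8) = 3,  a(9) = 3,  a(10) = 6,  a(11) = 1,  a(12) = 7,  a(13) = 0,  a(14) = 7.
Since (a(13), a(14)) = (a(1), a(2)) = (0, 7) (two consecutive terms determine the rest), the sequence is periodic with period 12.
So a(501) = a(1 + ((501-1) mod 12)) = a(9) = 3.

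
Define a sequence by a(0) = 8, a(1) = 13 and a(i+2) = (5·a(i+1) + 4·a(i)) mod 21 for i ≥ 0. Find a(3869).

a(0) = 8; a(1) = 13; a(2) = 13; a(3) = 12; a(4) = 7; a(5) = 20; a(6) = 2; a(7) = 6; a(8) = 17; a(9) = 4; a(10) = 4; a(11) = 15; a(12) = 7; a(13) = 11; a(14) = 20; a(15) = 18; a(16) = 2; a(17) = 19; a(18) = 19; a(19) = 3; a(20) = 7; a(21) = 5; a(22) = 11; a(23) = 12; a(24) = 20; a(25) = 1; a(26) = 1; a(27) = 9; a(28) = 7; a(29) = 8; a(30) = 5; a(31) = 15; a(32) = 11; a(33) = 10; a(34) = 10; a(35) = 6; a(36) = 7; a(37) = 17; a(38) = 8; a(39) = 3; a(40) = 5; a(41) = 16; a(42) = 16; a(43) = 18; a(44) = 7; a(45) = 2; a(46) = 17; a(47) = 9; a(48) = 8; a(49) = 13.
Since (a(48), a(49)) = (a(0), a(1)) = (8, 13) (two consecutive terms determine the rest), the sequence is periodic with period 48.
So a(3869) = a(0 + ((3869-0) mod 48)) = a(29) = 8.

8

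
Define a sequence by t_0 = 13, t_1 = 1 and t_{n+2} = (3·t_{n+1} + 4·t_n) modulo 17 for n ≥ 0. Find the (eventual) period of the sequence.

We have t_0 = 13,  t_1 = 1,  t_2 = 4,  t_3 = 16,  t_4 = 13,  t_5 = 1.
Since (t_4, t_5) = (t_0, t_1) = (13, 1) (two consecutive terms determine the rest), the sequence is periodic with period 4.

4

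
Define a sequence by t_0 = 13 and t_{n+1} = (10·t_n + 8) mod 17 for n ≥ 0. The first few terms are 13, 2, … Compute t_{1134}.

Listing terms: t_0 = 13, t_1 = 2, t_2 = 11, t_3 = 16, t_4 = 15, t_5 = 5, t_6 = 7, t_7 = 10, t_8 = 6, t_9 = 0, t_{10} = 8, t_{11} = 3, t_{12} = 4, t_{13} = 14, t_{14} = 12, t_{15} = 9, t_{16} = 13.
Since t_{16} = t_0 = 13, the sequence is periodic with period 16.
So t_{1134} = t_{0 + ((1134-0) mod 16)} = t_{14} = 12.

12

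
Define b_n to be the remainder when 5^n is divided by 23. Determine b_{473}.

22

Computing terms: b_0 = 1,  b_1 = 5,  b_2 = 2,  b_3 = 10,  b_4 = 4,  b_5 = 20,  b_6 = 8,  b_7 = 17,  b_8 = 16,  b_9 = 11,  b_{10} = 9,  b_{11} = 22,  b_{12} = 18,  b_{13} = 21,  b_{14} = 13,  b_{15} = 19,  b_{16} = 3,  b_{17} = 15,  b_{18} = 6,  b_{19} = 7,  b_{20} = 12,  b_{21} = 14,  b_{22} = 1.
Since b_{22} = b_0 = 1, the sequence is periodic with period 22.
So b_{473} = b_{0 + ((473-0) mod 22)} = b_{11} = 22.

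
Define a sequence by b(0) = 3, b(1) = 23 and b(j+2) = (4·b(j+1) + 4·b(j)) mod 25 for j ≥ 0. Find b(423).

We have b(0) = 3; b(1) = 23; b(2) = 4; b(3) = 8; b(4) = 23; b(5) = 24; b(6) = 13; b(7) = 23; b(8) = 19; b(9) = 18; b(10) = 23; b(11) = 14; b(12) = 23; b(13) = 23; b(14) = 9; b(15) = 3; b(16) = 23.
Since (b(15), b(16)) = (b(0), b(1)) = (3, 23) (two consecutive terms determine the rest), the sequence is periodic with period 15.
(423 - 0) mod 15 = 3, so b(423) = b(3) = 8.

8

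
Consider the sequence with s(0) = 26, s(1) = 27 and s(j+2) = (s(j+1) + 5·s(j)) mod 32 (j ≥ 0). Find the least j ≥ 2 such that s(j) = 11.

Computing terms: s(0) = 26,  s(1) = 27,  s(2) = 29,  s(3) = 4,  s(4) = 21,  s(5) = 9,  s(6) = 18,  s(7) = 31,  s(8) = 25,  s(9) = 20,  s(10) = 17,  s(11) = 21,  s(12) = 10,  s(13) = 19,  s(14) = 5,  s(15) = 4,  s(16) = 29,  s(17) = 17,  s(18) = 2,  s(19) = 23,  s(20) = 1,  s(21) = 20,  s(22) = 25,  s(23) = 29,  s(24) = 26,  s(25) = 11,  s(26) = 13,  s(27) = 4,  s(28) = 5,  s(29) = 25,  s(30) = 18,  s(31) = 15,  s(32) = 9,  s(33) = 20,  s(34) = 1,  s(35) = 5,  s(36) = 10,  s(37) = 3,  s(38) = 21,  s(39) = 4,  s(40) = 13,  s(41) = 1,  s(42) = 2,  s(43) = 7,  s(44) = 17,  s(45) = 20,  s(46) = 9,  s(47) = 13,  s(48) = 26,  s(49) = 27.
The sequence repeats with period 48.
The value 11 first appears (with j ≥ 2) at s(25).

25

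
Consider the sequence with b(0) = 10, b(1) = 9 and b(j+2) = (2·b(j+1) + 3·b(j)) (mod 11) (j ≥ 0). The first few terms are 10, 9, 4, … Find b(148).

7

b(0) = 10,  b(1) = 9,  b(2) = 4,  b(3) = 2,  b(4) = 5,  b(5) = 5,  b(6) = 3,  b(7) = 10,  b(8) = 7,  b(9) = 0,  b(10) = 10,  b(11) = 9.
The sequence repeats with period 10.
So b(148) = b(0 + ((148-0) mod 10)) = b(8) = 7.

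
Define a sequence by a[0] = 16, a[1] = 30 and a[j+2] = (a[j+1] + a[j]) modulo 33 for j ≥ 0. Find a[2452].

Listing terms: a[0] = 16,  a[1] = 30,  a[2] = 13,  a[3] = 10,  a[4] = 23,  a[5] = 0,  a[6] = 23,  a[7] = 23,  a[8] = 13,  a[9] = 3,  a[10] = 16,  a[11] = 19,  a[12] = 2,  a[13] = 21,  a[14] = 23,  a[15] = 11,  a[16] = 1,  a[17] = 12,  a[18] = 13,  a[19] = 25,  a[20] = 5,  a[21] = 30,  a[22] = 2,  a[23] = 32,  a[24] = 1,  a[25] = 0,  a[26] = 1,  a[27] = 1,  a[28] = 2,  a[29] = 3,  a[30] = 5,  a[31] = 8,  a[32] = 13,  a[33] = 21,  a[34] = 1,  a[35] = 22,  a[36] = 23,  a[37] = 12,  a[38] = 2,  a[39] = 14,  a[40] = 16,  a[41] = 30.
Since (a[40], a[41]) = (a[0], a[1]) = (16, 30) (two consecutive terms determine the rest), the sequence is periodic with period 40.
So a[2452] = a[0 + ((2452-0) mod 40)] = a[12] = 2.

2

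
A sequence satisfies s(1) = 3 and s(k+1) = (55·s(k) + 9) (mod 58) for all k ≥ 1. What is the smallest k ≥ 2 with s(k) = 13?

25

s(1) = 3, s(2) = 0, s(3) = 9, s(4) = 40, s(5) = 5, s(6) = 52, s(7) = 27, s(8) = 44, s(9) = 51, s(10) = 30, s(11) = 35, s(12) = 20, s(13) = 7, s(14) = 46, s(15) = 45, s(16) = 48, s(17) = 39, s(18) = 8, s(19) = 43, s(20) = 54, s(21) = 21, s(22) = 4, s(23) = 55, s(24) = 18, s(25) = 13, s(26) = 28, s(27) = 41, s(28) = 2, s(29) = 3.
The sequence repeats with period 28.
The value 13 first appears (with k ≥ 2) at s(25).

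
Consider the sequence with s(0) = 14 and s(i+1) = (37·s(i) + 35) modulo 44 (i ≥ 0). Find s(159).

3

Computing terms: s(0) = 14,  s(1) = 25,  s(2) = 36,  s(3) = 3,  s(4) = 14.
Since s(4) = s(0) = 14, the sequence is periodic with period 4.
(159 - 0) mod 4 = 3, so s(159) = s(3) = 3.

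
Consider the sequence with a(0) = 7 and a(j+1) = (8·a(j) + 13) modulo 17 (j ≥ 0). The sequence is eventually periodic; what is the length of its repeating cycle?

8

Computing terms: a(0) = 7; a(1) = 1; a(2) = 4; a(3) = 11; a(4) = 16; a(5) = 5; a(6) = 2; a(7) = 12; a(8) = 7.
The sequence repeats with period 8.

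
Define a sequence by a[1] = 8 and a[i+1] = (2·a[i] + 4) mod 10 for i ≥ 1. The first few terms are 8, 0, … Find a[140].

2

Listing terms: a[1] = 8; a[2] = 0; a[3] = 4; a[4] = 2; a[5] = 8.
Since a[5] = a[1] = 8, the sequence is periodic with period 4.
(140 - 1) mod 4 = 3, so a[140] = a[4] = 2.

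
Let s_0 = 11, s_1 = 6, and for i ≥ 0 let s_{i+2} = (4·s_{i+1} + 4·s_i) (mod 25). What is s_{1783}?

Computing terms: s_0 = 11,  s_1 = 6,  s_2 = 18,  s_3 = 21,  s_4 = 6,  s_5 = 8,  s_6 = 6,  s_7 = 6,  s_8 = 23,  s_9 = 16,  s_{10} = 6,  s_{11} = 13,  s_{12} = 1,  s_{13} = 6,  s_{14} = 3,  s_{15} = 11,  s_{16} = 6.
The sequence repeats with period 15.
(1783 - 0) mod 15 = 13, so s_{1783} = s_{13} = 6.

6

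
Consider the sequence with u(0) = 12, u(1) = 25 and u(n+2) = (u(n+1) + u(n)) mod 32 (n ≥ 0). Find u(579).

30

We have u(0) = 12,  u(1) = 25,  u(2) = 5,  u(3) = 30,  u(4) = 3,  u(5) = 1,  u(6) = 4,  u(7) = 5,  u(8) = 9,  u(9) = 14,  u(10) = 23,  u(11) = 5,  u(12) = 28,  u(13) = 1,  u(14) = 29,  u(15) = 30,  u(16) = 27,  u(17) = 25,  u(18) = 20,  u(19) = 13,  u(20) = 1,  u(21) = 14,  u(22) = 15,  u(23) = 29,  u(24) = 12,  u(25) = 9,  u(26) = 21,  u(27) = 30,  u(28) = 19,  u(29) = 17,  u(30) = 4,  u(31) = 21,  u(32) = 25,  u(33) = 14,  u(34) = 7,  u(35) = 21,  u(36) = 28,  u(37) = 17,  u(38) = 13,  u(39) = 30,  u(40) = 11,  u(41) = 9,  u(42) = 20,  u(43) = 29,  u(44) = 17,  u(45) = 14,  u(46) = 31,  u(47) = 13,  u(48) = 12,  u(49) = 25.
The sequence repeats with period 48.
So u(579) = u(0 + ((579-0) mod 48)) = u(3) = 30.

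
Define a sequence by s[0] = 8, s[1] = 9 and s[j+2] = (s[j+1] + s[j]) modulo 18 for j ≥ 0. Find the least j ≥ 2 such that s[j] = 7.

4

We have s[0] = 8,  s[1] = 9,  s[2] = 17,  s[3] = 8,  s[4] = 7,  s[5] = 15,  s[6] = 4,  s[7] = 1,  s[8] = 5,  s[9] = 6,  s[10] = 11,  s[11] = 17,  s[12] = 10,  s[13] = 9,  s[14] = 1,  s[15] = 10,  s[16] = 11,  s[17] = 3,  s[18] = 14,  s[19] = 17,  s[20] = 13,  s[21] = 12,  s[22] = 7,  s[23] = 1,  s[24] = 8,  s[25] = 9.
The sequence repeats with period 24.
The value 7 first appears (with j ≥ 2) at s[4].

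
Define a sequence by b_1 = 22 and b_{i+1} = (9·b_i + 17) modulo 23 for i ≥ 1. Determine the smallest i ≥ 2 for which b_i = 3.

b_1 = 22; b_2 = 8; b_3 = 20; b_4 = 13; b_5 = 19; b_6 = 4; b_7 = 7; b_8 = 11; b_9 = 1; b_{10} = 3; b_{11} = 21; b_{12} = 22.
The sequence repeats with period 11.
The value 3 first appears (with i ≥ 2) at b_{10}.

10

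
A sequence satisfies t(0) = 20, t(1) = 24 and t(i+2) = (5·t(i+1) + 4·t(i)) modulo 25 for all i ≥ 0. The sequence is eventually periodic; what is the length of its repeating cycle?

Listing terms: t(0) = 20, t(1) = 24, t(2) = 0, t(3) = 21, t(4) = 5, t(5) = 9, t(6) = 15, t(7) = 11, t(8) = 15, t(9) = 19, t(10) = 5, t(11) = 1, t(12) = 0, t(13) = 4, t(14) = 20, t(15) = 16, t(16) = 10, t(17) = 14, t(18) = 10, t(19) = 6, t(20) = 20, t(21) = 24.
Since (t(20), t(21)) = (t(0), t(1)) = (20, 24) (two consecutive terms determine the rest), the sequence is periodic with period 20.

20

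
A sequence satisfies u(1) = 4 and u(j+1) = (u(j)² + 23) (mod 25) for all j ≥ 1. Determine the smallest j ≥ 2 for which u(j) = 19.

3

Listing terms: u(1) = 4; u(2) = 14; u(3) = 19; u(4) = 9; u(5) = 4.
Since u(5) = u(1) = 4, the sequence is periodic with period 4.
The value 19 first appears (with j ≥ 2) at u(3).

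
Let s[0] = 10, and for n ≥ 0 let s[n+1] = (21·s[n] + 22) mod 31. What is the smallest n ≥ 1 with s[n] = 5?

Listing terms: s[0] = 10, s[1] = 15, s[2] = 27, s[3] = 0, s[4] = 22, s[5] = 19, s[6] = 18, s[7] = 28, s[8] = 21, s[9] = 29, s[10] = 11, s[11] = 5, s[12] = 3, s[13] = 23, s[14] = 9, s[15] = 25, s[16] = 20, s[17] = 8, s[18] = 4, s[19] = 13, s[20] = 16, s[21] = 17, s[22] = 7, s[23] = 14, s[24] = 6, s[25] = 24, s[26] = 30, s[27] = 1, s[28] = 12, s[29] = 26, s[30] = 10.
The sequence repeats with period 30.
The value 5 first appears (with n ≥ 1) at s[11].

11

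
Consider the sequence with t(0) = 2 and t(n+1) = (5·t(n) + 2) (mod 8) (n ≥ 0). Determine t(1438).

Listing terms: t(0) = 2,  t(1) = 4,  t(2) = 6,  t(3) = 0,  t(4) = 2.
The sequence repeats with period 4.
(1438 - 0) mod 4 = 2, so t(1438) = t(2) = 6.

6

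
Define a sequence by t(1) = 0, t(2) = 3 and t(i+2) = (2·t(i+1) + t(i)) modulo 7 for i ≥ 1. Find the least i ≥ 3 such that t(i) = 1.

Listing terms: t(1) = 0,  t(2) = 3,  t(3) = 6,  t(4) = 1,  t(5) = 1,  t(6) = 3,  t(7) = 0,  t(8) = 3.
Since (t(7), t(8)) = (t(1), t(2)) = (0, 3) (two consecutive terms determine the rest), the sequence is periodic with period 6.
The value 1 first appears (with i ≥ 3) at t(4).

4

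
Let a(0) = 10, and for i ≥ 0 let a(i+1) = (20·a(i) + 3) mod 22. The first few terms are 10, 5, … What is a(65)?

21

Listing terms: a(0) = 10, a(1) = 5, a(2) = 15, a(3) = 17, a(4) = 13, a(5) = 21, a(6) = 5.
Since a(6) = a(1) = 5, the sequence is eventually periodic: after a pre-period of length 1 it cycles with period 5.
For i ≥ 1, a(i) depends only on (i - 1) mod 5. (65 - 1) mod 5 = 4, so a(65) = a(5) = 21.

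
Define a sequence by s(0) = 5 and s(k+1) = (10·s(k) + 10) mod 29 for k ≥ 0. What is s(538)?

Computing terms: s(0) = 5,  s(1) = 2,  s(2) = 1,  s(3) = 20,  s(4) = 7,  s(5) = 22,  s(6) = 27,  s(7) = 19,  s(8) = 26,  s(9) = 9,  s(10) = 13,  s(11) = 24,  s(12) = 18,  s(13) = 16,  s(14) = 25,  s(15) = 28,  s(16) = 0,  s(17) = 10,  s(18) = 23,  s(19) = 8,  s(20) = 3,  s(21) = 11,  s(22) = 4,  s(23) = 21,  s(24) = 17,  s(25) = 6,  s(26) = 12,  s(27) = 14,  s(28) = 5.
The sequence repeats with period 28.
(538 - 0) mod 28 = 6, so s(538) = s(6) = 27.

27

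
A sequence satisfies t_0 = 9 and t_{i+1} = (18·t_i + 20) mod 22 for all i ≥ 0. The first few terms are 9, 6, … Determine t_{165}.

Listing terms: t_0 = 9, t_1 = 6, t_2 = 18, t_3 = 14, t_4 = 8, t_5 = 10, t_6 = 2, t_7 = 12, t_8 = 16, t_9 = 0, t_{10} = 20, t_{11} = 6.
Since t_{11} = t_1 = 6, the sequence is eventually periodic: after a pre-period of length 1 it cycles with period 10.
For i ≥ 1, t_i depends only on (i - 1) mod 10. (165 - 1) mod 10 = 4, so t_{165} = t_5 = 10.

10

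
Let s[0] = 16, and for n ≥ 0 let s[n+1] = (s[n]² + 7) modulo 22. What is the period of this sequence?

Computing terms: s[0] = 16,  s[1] = 21,  s[2] = 8,  s[3] = 5,  s[4] = 10,  s[5] = 19,  s[6] = 16.
Since s[6] = s[0] = 16, the sequence is periodic with period 6.

6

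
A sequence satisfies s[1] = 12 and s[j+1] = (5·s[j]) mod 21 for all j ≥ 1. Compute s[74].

18

We have s[1] = 12, s[2] = 18, s[3] = 6, s[4] = 9, s[5] = 3, s[6] = 15, s[7] = 12.
The sequence repeats with period 6.
So s[74] = s[1 + ((74-1) mod 6)] = s[2] = 18.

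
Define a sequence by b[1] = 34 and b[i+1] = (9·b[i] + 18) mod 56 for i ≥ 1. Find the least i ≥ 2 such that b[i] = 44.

Computing terms: b[1] = 34; b[2] = 44; b[3] = 22; b[4] = 48; b[5] = 2; b[6] = 36; b[7] = 6; b[8] = 16; b[9] = 50; b[10] = 20; b[11] = 30; b[12] = 8; b[13] = 34.
The sequence repeats with period 12.
The value 44 first appears (with i ≥ 2) at b[2].

2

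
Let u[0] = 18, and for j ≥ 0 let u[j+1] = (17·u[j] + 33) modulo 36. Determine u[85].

15

u[0] = 18,  u[1] = 15,  u[2] = 0,  u[3] = 33,  u[4] = 18.
Since u[4] = u[0] = 18, the sequence is periodic with period 4.
So u[85] = u[0 + ((85-0) mod 4)] = u[1] = 15.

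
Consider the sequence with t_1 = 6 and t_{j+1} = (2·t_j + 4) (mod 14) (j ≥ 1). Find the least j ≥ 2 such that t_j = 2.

2

We have t_1 = 6,  t_2 = 2,  t_3 = 8,  t_4 = 6.
Since t_4 = t_1 = 6, the sequence is periodic with period 3.
The value 2 first appears (with j ≥ 2) at t_2.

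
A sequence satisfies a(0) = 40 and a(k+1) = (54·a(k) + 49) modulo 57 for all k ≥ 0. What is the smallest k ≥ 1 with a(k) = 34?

a(0) = 40, a(1) = 43, a(2) = 34, a(3) = 4, a(4) = 37, a(5) = 52, a(6) = 7, a(7) = 28, a(8) = 22, a(9) = 40.
Since a(9) = a(0) = 40, the sequence is periodic with period 9.
The value 34 first appears (with k ≥ 1) at a(2).

2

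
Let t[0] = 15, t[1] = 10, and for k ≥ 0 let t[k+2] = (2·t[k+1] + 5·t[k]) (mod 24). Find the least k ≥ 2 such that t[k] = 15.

18

Computing terms: t[0] = 15; t[1] = 10; t[2] = 23; t[3] = 0; t[4] = 19; t[5] = 14; t[6] = 3; t[7] = 4; t[8] = 23; t[9] = 18; t[10] = 7; t[11] = 8; t[12] = 3; t[13] = 22; t[14] = 11; t[15] = 12; t[16] = 7; t[17] = 2; t[18] = 15; t[19] = 16; t[20] = 11; t[21] = 6; t[22] = 19; t[23] = 20; t[24] = 15; t[25] = 10.
Since (t[24], t[25]) = (t[0], t[1]) = (15, 10) (two consecutive terms determine the rest), the sequence is periodic with period 24.
The value 15 first appears (with k ≥ 2) at t[18].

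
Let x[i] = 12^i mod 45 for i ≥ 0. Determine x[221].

x[0] = 1, x[1] = 12, x[2] = 9, x[3] = 18, x[4] = 36, x[5] = 27, x[6] = 9.
Since x[6] = x[2] = 9, the sequence is eventually periodic: after a pre-period of length 2 it cycles with period 4.
For i ≥ 2, x[i] depends only on (i - 2) mod 4. (221 - 2) mod 4 = 3, so x[221] = x[5] = 27.

27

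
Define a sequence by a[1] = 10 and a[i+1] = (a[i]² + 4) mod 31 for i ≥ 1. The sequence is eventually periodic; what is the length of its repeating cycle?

a[1] = 10, a[2] = 11, a[3] = 1, a[4] = 5, a[5] = 29, a[6] = 8, a[7] = 6, a[8] = 9, a[9] = 23, a[10] = 6.
Since a[10] = a[7] = 6, the sequence is eventually periodic: after a pre-period of length 6 it cycles with period 3.

3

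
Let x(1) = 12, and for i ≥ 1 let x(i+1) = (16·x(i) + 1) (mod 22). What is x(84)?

x(1) = 12, x(2) = 17, x(3) = 9, x(4) = 13, x(5) = 11, x(6) = 1, x(7) = 17.
Since x(7) = x(2) = 17, the sequence is eventually periodic: after a pre-period of length 1 it cycles with period 5.
For i ≥ 2, x(i) depends only on (i - 2) mod 5. (84 - 2) mod 5 = 2, so x(84) = x(4) = 13.

13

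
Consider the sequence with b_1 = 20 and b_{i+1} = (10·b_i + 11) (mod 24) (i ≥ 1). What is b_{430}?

5

We have b_1 = 20,  b_2 = 19,  b_3 = 9,  b_4 = 5,  b_5 = 13,  b_6 = 21,  b_7 = 5.
Since b_7 = b_4 = 5, the sequence is eventually periodic: after a pre-period of length 3 it cycles with period 3.
For i ≥ 4, b_i depends only on (i - 4) mod 3. (430 - 4) mod 3 = 0, so b_{430} = b_4 = 5.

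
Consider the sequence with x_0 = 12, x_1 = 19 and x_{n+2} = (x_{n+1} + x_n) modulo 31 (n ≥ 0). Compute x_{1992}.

22

Computing terms: x_0 = 12,  x_1 = 19,  x_2 = 0,  x_3 = 19,  x_4 = 19,  x_5 = 7,  x_6 = 26,  x_7 = 2,  x_8 = 28,  x_9 = 30,  x_{10} = 27,  x_{11} = 26,  x_{12} = 22,  x_{13} = 17,  x_{14} = 8,  x_{15} = 25,  x_{16} = 2,  x_{17} = 27,  x_{18} = 29,  x_{19} = 25,  x_{20} = 23,  x_{21} = 17,  x_{22} = 9,  x_{23} = 26,  x_{24} = 4,  x_{25} = 30,  x_{26} = 3,  x_{27} = 2,  x_{28} = 5,  x_{29} = 7,  x_{30} = 12,  x_{31} = 19.
The sequence repeats with period 30.
So x_{1992} = x_{0 + ((1992-0) mod 30)} = x_{12} = 22.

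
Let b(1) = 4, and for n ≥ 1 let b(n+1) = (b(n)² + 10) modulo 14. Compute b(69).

Listing terms: b(1) = 4,  b(2) = 12,  b(3) = 0,  b(4) = 10,  b(5) = 12.
Since b(5) = b(2) = 12, the sequence is eventually periodic: after a pre-period of length 1 it cycles with period 3.
For n ≥ 2, b(n) depends only on (n - 2) mod 3. (69 - 2) mod 3 = 1, so b(69) = b(3) = 0.

0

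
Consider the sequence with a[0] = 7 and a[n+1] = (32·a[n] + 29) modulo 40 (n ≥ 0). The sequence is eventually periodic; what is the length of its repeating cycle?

4

Computing terms: a[0] = 7; a[1] = 13; a[2] = 5; a[3] = 29; a[4] = 37; a[5] = 13.
Since a[5] = a[1] = 13, the sequence is eventually periodic: after a pre-period of length 1 it cycles with period 4.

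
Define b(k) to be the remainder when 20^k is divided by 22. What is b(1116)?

20

Computing terms: b(0) = 1, b(1) = 20, b(2) = 4, b(3) = 14, b(4) = 16, b(5) = 12, b(6) = 20.
Since b(6) = b(1) = 20, the sequence is eventually periodic: after a pre-period of length 1 it cycles with period 5.
For k ≥ 1, b(k) depends only on (k - 1) mod 5. (1116 - 1) mod 5 = 0, so b(1116) = b(1) = 20.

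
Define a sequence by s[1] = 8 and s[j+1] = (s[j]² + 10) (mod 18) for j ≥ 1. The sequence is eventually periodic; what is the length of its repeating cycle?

3

Computing terms: s[1] = 8; s[2] = 2; s[3] = 14; s[4] = 8.
The sequence repeats with period 3.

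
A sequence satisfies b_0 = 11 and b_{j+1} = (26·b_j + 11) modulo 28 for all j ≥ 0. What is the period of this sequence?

6

Listing terms: b_0 = 11,  b_1 = 17,  b_2 = 5,  b_3 = 1,  b_4 = 9,  b_5 = 21,  b_6 = 25,  b_7 = 17.
Since b_7 = b_1 = 17, the sequence is eventually periodic: after a pre-period of length 1 it cycles with period 6.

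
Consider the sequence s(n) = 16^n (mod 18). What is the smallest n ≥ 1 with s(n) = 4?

Listing terms: s(0) = 1; s(1) = 16; s(2) = 4; s(3) = 10; s(4) = 16.
Since s(4) = s(1) = 16, the sequence is eventually periodic: after a pre-period of length 1 it cycles with period 3.
The value 4 first appears (with n ≥ 1) at s(2).

2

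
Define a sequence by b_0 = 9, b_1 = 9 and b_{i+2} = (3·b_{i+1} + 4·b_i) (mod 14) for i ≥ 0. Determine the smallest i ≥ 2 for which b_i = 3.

b_0 = 9; b_1 = 9; b_2 = 7; b_3 = 1; b_4 = 3; b_5 = 13; b_6 = 9; b_7 = 9.
Since (b_6, b_7) = (b_0, b_1) = (9, 9) (two consecutive terms determine the rest), the sequence is periodic with period 6.
The value 3 first appears (with i ≥ 2) at b_4.

4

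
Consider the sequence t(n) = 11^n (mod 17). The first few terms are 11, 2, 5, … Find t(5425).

t(1) = 11; t(2) = 2; t(3) = 5; t(4) = 4; t(5) = 10; t(6) = 8; t(7) = 3; t(8) = 16; t(9) = 6; t(10) = 15; t(11) = 12; t(12) = 13; t(13) = 7; t(14) = 9; t(15) = 14; t(16) = 1; t(17) = 11.
Since t(17) = t(1) = 11, the sequence is periodic with period 16.
So t(5425) = t(1 + ((5425-1) mod 16)) = t(1) = 11.

11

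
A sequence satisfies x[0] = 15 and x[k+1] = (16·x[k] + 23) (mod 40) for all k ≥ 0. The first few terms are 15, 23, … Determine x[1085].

Listing terms: x[0] = 15; x[1] = 23; x[2] = 31; x[3] = 39; x[4] = 7; x[5] = 15.
Since x[5] = x[0] = 15, the sequence is periodic with period 5.
(1085 - 0) mod 5 = 0, so x[1085] = x[0] = 15.

15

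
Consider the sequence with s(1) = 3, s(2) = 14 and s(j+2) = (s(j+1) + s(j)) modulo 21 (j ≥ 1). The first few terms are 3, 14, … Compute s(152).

17

s(1) = 3,  s(2) = 14,  s(3) = 17,  s(4) = 10,  s(5) = 6,  s(6) = 16,  s(7) = 1,  s(8) = 17,  s(9) = 18,  s(10) = 14,  s(11) = 11,  s(12) = 4,  s(13) = 15,  s(14) = 19,  s(15) = 13,  s(16) = 11,  s(17) = 3,  s(18) = 14.
Since (s(17), s(18)) = (s(1), s(2)) = (3, 14) (two consecutive terms determine the rest), the sequence is periodic with period 16.
So s(152) = s(1 + ((152-1) mod 16)) = s(8) = 17.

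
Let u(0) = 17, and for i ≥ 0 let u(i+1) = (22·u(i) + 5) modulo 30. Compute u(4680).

17

Computing terms: u(0) = 17, u(1) = 19, u(2) = 3, u(3) = 11, u(4) = 7, u(5) = 9, u(6) = 23, u(7) = 1, u(8) = 27, u(9) = 29, u(10) = 13, u(11) = 21, u(12) = 17.
The sequence repeats with period 12.
So u(4680) = u(0 + ((4680-0) mod 12)) = u(0) = 17.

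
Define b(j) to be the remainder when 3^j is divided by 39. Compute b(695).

9

b(0) = 1,  b(1) = 3,  b(2) = 9,  b(3) = 27,  b(4) = 3.
Since b(4) = b(1) = 3, the sequence is eventually periodic: after a pre-period of length 1 it cycles with period 3.
For j ≥ 1, b(j) depends only on (j - 1) mod 3. (695 - 1) mod 3 = 1, so b(695) = b(2) = 9.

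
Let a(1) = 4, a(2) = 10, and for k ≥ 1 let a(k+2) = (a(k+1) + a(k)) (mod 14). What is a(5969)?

Computing terms: a(1) = 4, a(2) = 10, a(3) = 0, a(4) = 10, a(5) = 10, a(6) = 6, a(7) = 2, a(8) = 8, a(9) = 10, a(10) = 4, a(11) = 0, a(12) = 4, a(13) = 4, a(14) = 8, a(15) = 12, a(16) = 6, a(17) = 4, a(18) = 10.
The sequence repeats with period 16.
(5969 - 1) mod 16 = 0, so a(5969) = a(1) = 4.

4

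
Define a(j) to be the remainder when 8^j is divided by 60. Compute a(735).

32

We have a(1) = 8; a(2) = 4; a(3) = 32; a(4) = 16; a(5) = 8.
Since a(5) = a(1) = 8, the sequence is periodic with period 4.
(735 - 1) mod 4 = 2, so a(735) = a(3) = 32.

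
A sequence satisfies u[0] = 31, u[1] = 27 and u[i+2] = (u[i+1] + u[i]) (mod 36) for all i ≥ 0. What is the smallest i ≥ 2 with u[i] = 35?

4

u[0] = 31, u[1] = 27, u[2] = 22, u[3] = 13, u[4] = 35, u[5] = 12, u[6] = 11, u[7] = 23, u[8] = 34, u[9] = 21, u[10] = 19, u[11] = 4, u[12] = 23, u[13] = 27, u[14] = 14, u[15] = 5, u[16] = 19, u[17] = 24, u[18] = 7, u[19] = 31, u[20] = 2, u[21] = 33, u[22] = 35, u[23] = 32, u[24] = 31, u[25] = 27.
Since (u[24], u[25]) = (u[0], u[1]) = (31, 27) (two consecutive terms determine the rest), the sequence is periodic with period 24.
The value 35 first appears (with i ≥ 2) at u[4].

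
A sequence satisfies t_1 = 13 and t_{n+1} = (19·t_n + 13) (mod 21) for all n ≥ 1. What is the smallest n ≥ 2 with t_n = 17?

5

Listing terms: t_1 = 13,  t_2 = 8,  t_3 = 18,  t_4 = 19,  t_5 = 17,  t_6 = 0,  t_7 = 13.
The sequence repeats with period 6.
The value 17 first appears (with n ≥ 2) at t_5.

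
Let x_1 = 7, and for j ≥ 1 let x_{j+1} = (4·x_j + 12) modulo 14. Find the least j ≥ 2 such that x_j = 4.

3

x_1 = 7,  x_2 = 12,  x_3 = 4,  x_4 = 0,  x_5 = 12.
Since x_5 = x_2 = 12, the sequence is eventually periodic: after a pre-period of length 1 it cycles with period 3.
The value 4 first appears (with j ≥ 2) at x_3.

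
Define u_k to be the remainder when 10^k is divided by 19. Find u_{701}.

2

u_0 = 1, u_1 = 10, u_2 = 5, u_3 = 12, u_4 = 6, u_5 = 3, u_6 = 11, u_7 = 15, u_8 = 17, u_9 = 18, u_{10} = 9, u_{11} = 14, u_{12} = 7, u_{13} = 13, u_{14} = 16, u_{15} = 8, u_{16} = 4, u_{17} = 2, u_{18} = 1.
Since u_{18} = u_0 = 1, the sequence is periodic with period 18.
So u_{701} = u_{0 + ((701-0) mod 18)} = u_{17} = 2.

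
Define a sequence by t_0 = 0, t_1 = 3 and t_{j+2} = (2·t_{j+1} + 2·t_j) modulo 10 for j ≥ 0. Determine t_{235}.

t_0 = 0,  t_1 = 3,  t_2 = 6,  t_3 = 8,  t_4 = 8,  t_5 = 2,  t_6 = 0,  t_7 = 4,  t_8 = 8,  t_9 = 4,  t_{10} = 4,  t_{11} = 6,  t_{12} = 0,  t_{13} = 2,  t_{14} = 4,  t_{15} = 2,  t_{16} = 2,  t_{17} = 8,  t_{18} = 0,  t_{19} = 6,  t_{20} = 2,  t_{21} = 6,  t_{22} = 6,  t_{23} = 4,  t_{24} = 0,  t_{25} = 8,  t_{26} = 6,  t_{27} = 8.
Since (t_{26}, t_{27}) = (t_2, t_3) = (6, 8) (two consecutive terms determine the rest), the sequence is eventually periodic: after a pre-period of length 2 it cycles with period 24.
For j ≥ 2, t_j depends only on (j - 2) mod 24. (235 - 2) mod 24 = 17, so t_{235} = t_{19} = 6.

6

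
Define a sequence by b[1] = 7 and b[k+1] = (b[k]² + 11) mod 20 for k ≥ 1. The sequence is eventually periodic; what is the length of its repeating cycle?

6

Listing terms: b[1] = 7, b[2] = 0, b[3] = 11, b[4] = 12, b[5] = 15, b[6] = 16, b[7] = 7.
The sequence repeats with period 6.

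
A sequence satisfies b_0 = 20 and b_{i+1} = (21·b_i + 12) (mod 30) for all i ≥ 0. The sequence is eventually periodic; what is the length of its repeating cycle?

5

b_0 = 20,  b_1 = 12,  b_2 = 24,  b_3 = 6,  b_4 = 18,  b_5 = 0,  b_6 = 12.
Since b_6 = b_1 = 12, the sequence is eventually periodic: after a pre-period of length 1 it cycles with period 5.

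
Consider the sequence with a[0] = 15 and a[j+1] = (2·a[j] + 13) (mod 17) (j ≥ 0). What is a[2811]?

7

Listing terms: a[0] = 15; a[1] = 9; a[2] = 14; a[3] = 7; a[4] = 10; a[5] = 16; a[6] = 11; a[7] = 1; a[8] = 15.
Since a[8] = a[0] = 15, the sequence is periodic with period 8.
(2811 - 0) mod 8 = 3, so a[2811] = a[3] = 7.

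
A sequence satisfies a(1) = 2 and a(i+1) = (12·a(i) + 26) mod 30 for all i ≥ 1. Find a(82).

Listing terms: a(1) = 2, a(2) = 20, a(3) = 26, a(4) = 8, a(5) = 2.
Since a(5) = a(1) = 2, the sequence is periodic with period 4.
(82 - 1) mod 4 = 1, so a(82) = a(2) = 20.

20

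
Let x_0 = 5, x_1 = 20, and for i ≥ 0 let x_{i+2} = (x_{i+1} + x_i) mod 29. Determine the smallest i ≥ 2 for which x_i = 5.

x_0 = 5; x_1 = 20; x_2 = 25; x_3 = 16; x_4 = 12; x_5 = 28; x_6 = 11; x_7 = 10; x_8 = 21; x_9 = 2; x_{10} = 23; x_{11} = 25; x_{12} = 19; x_{13} = 15; x_{14} = 5; x_{15} = 20.
Since (x_{14}, x_{15}) = (x_0, x_1) = (5, 20) (two consecutive terms determine the rest), the sequence is periodic with period 14.
The value 5 next appears (with i ≥ 2) at x_{14}.

14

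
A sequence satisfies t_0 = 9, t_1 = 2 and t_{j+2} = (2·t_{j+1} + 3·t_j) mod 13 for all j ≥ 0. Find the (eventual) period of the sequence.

6

Listing terms: t_0 = 9, t_1 = 2, t_2 = 5, t_3 = 3, t_4 = 8, t_5 = 12, t_6 = 9, t_7 = 2.
The sequence repeats with period 6.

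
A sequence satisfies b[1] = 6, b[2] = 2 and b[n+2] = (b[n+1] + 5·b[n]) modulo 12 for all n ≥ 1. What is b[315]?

8

Listing terms: b[1] = 6,  b[2] = 2,  b[3] = 8,  b[4] = 6,  b[5] = 10,  b[6] = 4,  b[7] = 6,  b[8] = 2.
Since (b[7], b[8]) = (b[1], b[2]) = (6, 2) (two consecutive terms determine the rest), the sequence is periodic with period 6.
(315 - 1) mod 6 = 2, so b[315] = b[3] = 8.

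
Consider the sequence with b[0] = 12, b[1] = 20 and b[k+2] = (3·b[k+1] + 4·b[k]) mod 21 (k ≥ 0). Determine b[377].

17

Listing terms: b[0] = 12; b[1] = 20; b[2] = 3; b[3] = 5; b[4] = 6; b[5] = 17; b[6] = 12; b[7] = 20.
The sequence repeats with period 6.
So b[377] = b[0 + ((377-0) mod 6)] = b[5] = 17.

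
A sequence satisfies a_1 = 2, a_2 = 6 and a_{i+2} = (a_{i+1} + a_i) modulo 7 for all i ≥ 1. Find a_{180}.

0

We have a_1 = 2, a_2 = 6, a_3 = 1, a_4 = 0, a_5 = 1, a_6 = 1, a_7 = 2, a_8 = 3, a_9 = 5, a_{10} = 1, a_{11} = 6, a_{12} = 0, a_{13} = 6, a_{14} = 6, a_{15} = 5, a_{16} = 4, a_{17} = 2, a_{18} = 6.
The sequence repeats with period 16.
(180 - 1) mod 16 = 3, so a_{180} = a_4 = 0.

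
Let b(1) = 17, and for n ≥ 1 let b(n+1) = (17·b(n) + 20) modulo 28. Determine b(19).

17

Listing terms: b(1) = 17,  b(2) = 1,  b(3) = 9,  b(4) = 5,  b(5) = 21,  b(6) = 13,  b(7) = 17.
Since b(7) = b(1) = 17, the sequence is periodic with period 6.
So b(19) = b(1 + ((19-1) mod 6)) = b(1) = 17.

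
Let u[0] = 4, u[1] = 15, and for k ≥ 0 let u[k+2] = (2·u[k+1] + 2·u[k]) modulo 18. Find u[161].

We have u[0] = 4; u[1] = 15; u[2] = 2; u[3] = 16; u[4] = 0; u[5] = 14; u[6] = 10; u[7] = 12; u[8] = 8; u[9] = 4; u[10] = 6; u[11] = 2; u[12] = 16.
Since (u[11], u[12]) = (u[2], u[3]) = (2, 16) (two consecutive terms determine the rest), the sequence is eventually periodic: after a pre-period of length 2 it cycles with period 9.
For k ≥ 2, u[k] depends only on (k - 2) mod 9. (161 - 2) mod 9 = 6, so u[161] = u[8] = 8.

8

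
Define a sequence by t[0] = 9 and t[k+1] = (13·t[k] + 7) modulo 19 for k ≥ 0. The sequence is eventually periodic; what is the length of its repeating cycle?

18

We have t[0] = 9; t[1] = 10; t[2] = 4; t[3] = 2; t[4] = 14; t[5] = 18; t[6] = 13; t[7] = 5; t[8] = 15; t[9] = 12; t[10] = 11; t[11] = 17; t[12] = 0; t[13] = 7; t[14] = 3; t[15] = 8; t[16] = 16; t[17] = 6; t[18] = 9.
Since t[18] = t[0] = 9, the sequence is periodic with period 18.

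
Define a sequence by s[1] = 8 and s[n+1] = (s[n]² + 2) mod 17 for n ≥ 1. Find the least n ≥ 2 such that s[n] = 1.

Computing terms: s[1] = 8,  s[2] = 15,  s[3] = 6,  s[4] = 4,  s[5] = 1,  s[6] = 3,  s[7] = 11,  s[8] = 4.
Since s[8] = s[4] = 4, the sequence is eventually periodic: after a pre-period of length 3 it cycles with period 4.
The value 1 first appears (with n ≥ 2) at s[5].

5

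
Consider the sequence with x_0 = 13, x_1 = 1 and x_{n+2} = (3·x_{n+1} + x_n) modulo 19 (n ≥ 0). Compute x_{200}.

13

Computing terms: x_0 = 13,  x_1 = 1,  x_2 = 16,  x_3 = 11,  x_4 = 11,  x_5 = 6,  x_6 = 10,  x_7 = 17,  x_8 = 4,  x_9 = 10,  x_{10} = 15,  x_{11} = 17,  x_{12} = 9,  x_{13} = 6,  x_{14} = 8,  x_{15} = 11,  x_{16} = 3,  x_{17} = 1,  x_{18} = 6,  x_{19} = 0,  x_{20} = 6,  x_{21} = 18,  x_{22} = 3,  x_{23} = 8,  x_{24} = 8,  x_{25} = 13,  x_{26} = 9,  x_{27} = 2,  x_{28} = 15,  x_{29} = 9,  x_{30} = 4,  x_{31} = 2,  x_{32} = 10,  x_{33} = 13,  x_{34} = 11,  x_{35} = 8,  x_{36} = 16,  x_{37} = 18,  x_{38} = 13,  x_{39} = 0,  x_{40} = 13,  x_{41} = 1.
The sequence repeats with period 40.
(200 - 0) mod 40 = 0, so x_{200} = x_0 = 13.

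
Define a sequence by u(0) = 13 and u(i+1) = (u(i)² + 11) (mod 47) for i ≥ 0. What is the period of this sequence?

5

u(0) = 13,  u(1) = 39,  u(2) = 28,  u(3) = 43,  u(4) = 27,  u(5) = 35,  u(6) = 14,  u(7) = 19,  u(8) = 43.
Since u(8) = u(3) = 43, the sequence is eventually periodic: after a pre-period of length 3 it cycles with period 5.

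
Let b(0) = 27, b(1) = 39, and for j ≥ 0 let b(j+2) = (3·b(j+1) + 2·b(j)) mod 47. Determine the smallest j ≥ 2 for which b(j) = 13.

b(0) = 27, b(1) = 39, b(2) = 30, b(3) = 27, b(4) = 0, b(5) = 7, b(6) = 21, b(7) = 30, b(8) = 38, b(9) = 33, b(10) = 34, b(11) = 27, b(12) = 8, b(13) = 31, b(14) = 15, b(15) = 13, b(16) = 22, b(17) = 45, b(18) = 38, b(19) = 16, b(20) = 30, b(21) = 28, b(22) = 3, b(23) = 18, b(24) = 13, b(25) = 28, b(26) = 16, b(27) = 10, b(28) = 15, b(29) = 18, b(30) = 37, b(31) = 6, b(32) = 45, b(33) = 6, b(34) = 14, b(35) = 7, b(36) = 2, b(37) = 20, b(38) = 17, b(39) = 44, b(40) = 25, b(41) = 22, b(42) = 22, b(43) = 16, b(44) = 45, b(45) = 26, b(46) = 27, b(47) = 39.
Since (b(46), b(47)) = (b(0), b(1)) = (27, 39) (two consecutive terms determine the rest), the sequence is periodic with period 46.
The value 13 first appears (with j ≥ 2) at b(15).

15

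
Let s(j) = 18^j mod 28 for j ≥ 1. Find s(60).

8

Listing terms: s(1) = 18, s(2) = 16, s(3) = 8, s(4) = 4, s(5) = 16.
Since s(5) = s(2) = 16, the sequence is eventually periodic: after a pre-period of length 1 it cycles with period 3.
For j ≥ 2, s(j) depends only on (j - 2) mod 3. (60 - 2) mod 3 = 1, so s(60) = s(3) = 8.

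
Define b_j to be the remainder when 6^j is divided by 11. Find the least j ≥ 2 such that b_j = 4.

Listing terms: b_1 = 6,  b_2 = 3,  b_3 = 7,  b_4 = 9,  b_5 = 10,  b_6 = 5,  b_7 = 8,  b_8 = 4,  b_9 = 2,  b_{10} = 1,  b_{11} = 6.
Since b_{11} = b_1 = 6, the sequence is periodic with period 10.
The value 4 first appears (with j ≥ 2) at b_8.

8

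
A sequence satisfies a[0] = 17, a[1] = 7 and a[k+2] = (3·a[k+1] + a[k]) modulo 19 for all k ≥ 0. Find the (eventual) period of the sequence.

40

Computing terms: a[0] = 17,  a[1] = 7,  a[2] = 0,  a[3] = 7,  a[4] = 2,  a[5] = 13,  a[6] = 3,  a[7] = 3,  a[8] = 12,  a[9] = 1,  a[10] = 15,  a[11] = 8,  a[12] = 1,  a[13] = 11,  a[14] = 15,  a[15] = 18,  a[16] = 12,  a[17] = 16,  a[18] = 3,  a[19] = 6,  a[20] = 2,  a[21] = 12,  a[22] = 0,  a[23] = 12,  a[24] = 17,  a[25] = 6,  a[26] = 16,  a[27] = 16,  a[28] = 7,  a[29] = 18,  a[30] = 4,  a[31] = 11,  a[32] = 18,  a[33] = 8,  a[34] = 4,  a[35] = 1,  a[36] = 7,  a[37] = 3,  a[38] = 16,  a[39] = 13,  a[40] = 17,  a[41] = 7.
The sequence repeats with period 40.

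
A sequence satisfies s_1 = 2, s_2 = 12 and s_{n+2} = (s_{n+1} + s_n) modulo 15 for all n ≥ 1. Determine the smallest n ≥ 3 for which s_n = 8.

Listing terms: s_1 = 2; s_2 = 12; s_3 = 14; s_4 = 11; s_5 = 10; s_6 = 6; s_7 = 1; s_8 = 7; s_9 = 8; s_{10} = 0; s_{11} = 8; s_{12} = 8; s_{13} = 1; s_{14} = 9; s_{15} = 10; s_{16} = 4; s_{17} = 14; s_{18} = 3; s_{19} = 2; s_{20} = 5; s_{21} = 7; s_{22} = 12; s_{23} = 4; s_{24} = 1; s_{25} = 5; s_{26} = 6; s_{27} = 11; s_{28} = 2; s_{29} = 13; s_{30} = 0; s_{31} = 13; s_{32} = 13; s_{33} = 11; s_{34} = 9; s_{35} = 5; s_{36} = 14; s_{37} = 4; s_{38} = 3; s_{39} = 7; s_{40} = 10; s_{41} = 2; s_{42} = 12.
Since (s_{41}, s_{42}) = (s_1, s_2) = (2, 12) (two consecutive terms determine the rest), the sequence is periodic with period 40.
The value 8 first appears (with n ≥ 3) at s_9.

9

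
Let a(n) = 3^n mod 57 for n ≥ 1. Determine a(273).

27

We have a(1) = 3; a(2) = 9; a(3) = 27; a(4) = 24; a(5) = 15; a(6) = 45; a(7) = 21; a(8) = 6; a(9) = 18; a(10) = 54; a(11) = 48; a(12) = 30; a(13) = 33; a(14) = 42; a(15) = 12; a(16) = 36; a(17) = 51; a(18) = 39; a(19) = 3.
Since a(19) = a(1) = 3, the sequence is periodic with period 18.
So a(273) = a(1 + ((273-1) mod 18)) = a(3) = 27.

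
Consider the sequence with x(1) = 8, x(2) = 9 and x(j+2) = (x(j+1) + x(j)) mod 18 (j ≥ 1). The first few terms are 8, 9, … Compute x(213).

13

We have x(1) = 8, x(2) = 9, x(3) = 17, x(4) = 8, x(5) = 7, x(6) = 15, x(7) = 4, x(8) = 1, x(9) = 5, x(10) = 6, x(11) = 11, x(12) = 17, x(13) = 10, x(14) = 9, x(15) = 1, x(16) = 10, x(17) = 11, x(18) = 3, x(19) = 14, x(20) = 17, x(21) = 13, x(22) = 12, x(23) = 7, x(24) = 1, x(25) = 8, x(26) = 9.
The sequence repeats with period 24.
So x(213) = x(1 + ((213-1) mod 24)) = x(21) = 13.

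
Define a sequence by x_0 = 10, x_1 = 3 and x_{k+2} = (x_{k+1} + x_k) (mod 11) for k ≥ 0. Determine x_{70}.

10

Listing terms: x_0 = 10, x_1 = 3, x_2 = 2, x_3 = 5, x_4 = 7, x_5 = 1, x_6 = 8, x_7 = 9, x_8 = 6, x_9 = 4, x_{10} = 10, x_{11} = 3.
Since (x_{10}, x_{11}) = (x_0, x_1) = (10, 3) (two consecutive terms determine the rest), the sequence is periodic with period 10.
So x_{70} = x_{0 + ((70-0) mod 10)} = x_0 = 10.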